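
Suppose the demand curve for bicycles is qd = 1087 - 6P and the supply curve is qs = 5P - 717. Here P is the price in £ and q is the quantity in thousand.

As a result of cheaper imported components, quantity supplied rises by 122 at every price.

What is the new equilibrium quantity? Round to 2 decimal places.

169.55

Before the shock: 1087 - 6P = 5P - 717 ⇒ 1804 = 11P ⇒ P = 164, q = 103.
After the shift, demand is qd = 1087 - 6P and supply is qs = 5P - 595.
New equilibrium: 1087 - 6P = 5P - 595 ⇒ 1682 = 11P ⇒ P = 1682/11 ≈ 152.9091, q = 1865/11 ≈ 169.5455.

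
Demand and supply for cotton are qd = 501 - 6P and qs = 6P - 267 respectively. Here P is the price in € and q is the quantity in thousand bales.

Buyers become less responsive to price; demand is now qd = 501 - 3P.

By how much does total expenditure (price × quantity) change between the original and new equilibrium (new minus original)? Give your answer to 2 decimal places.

+13418.67

Initially, 501 - 6P = 6P - 267, so 768 = 12P and P = 64, q = 117.
The new curves are qd = 501 - 3P (demand) and qs = 6P - 267 (supply).
Equate the new curves: 501 - 3P = 6P - 267, giving 768 = 9P, P = 256/3 ≈ 85.3333, q = 245.
Expenditure moves from 64×117 = 7488 to 85.3333×245 = 20906.6667; change = +13418.67.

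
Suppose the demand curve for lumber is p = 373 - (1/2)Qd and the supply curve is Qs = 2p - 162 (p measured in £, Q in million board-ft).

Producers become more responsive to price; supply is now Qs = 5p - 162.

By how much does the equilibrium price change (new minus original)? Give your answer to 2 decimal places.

Original equilibrium: 746 - 2p = 2p - 162 gives 908 = 4p, so p = 227 and Q = 292.
With the change applied: demand Qd = 746 - 2p, supply Qs = 5p - 162.
Setting them equal: 746 - 2p = 5p - 162 → 908 = 7p, so p = 908/7 ≈ 129.7143 and Q = 3406/7 ≈ 486.5714.
Δp = 129.7143 − 227 = -97.29.

-97.29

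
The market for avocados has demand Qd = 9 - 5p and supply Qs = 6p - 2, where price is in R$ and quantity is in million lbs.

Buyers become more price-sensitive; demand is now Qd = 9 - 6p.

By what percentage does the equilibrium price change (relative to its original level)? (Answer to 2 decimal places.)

Before the shock: 9 - 5p = 6p - 2 ⇒ 11 = 11p ⇒ p = 1, Q = 4.
The new curves are Qd = 9 - 6p (demand) and Qs = 6p - 2 (supply).
New equilibrium: 9 - 6p = 6p - 2 ⇒ 11 = 12p ⇒ p = 11/12 ≈ 0.9167, Q = 3.5.
%Δp = (0.9167 − 1) / 1 × 100 = -8.33%.

-8.33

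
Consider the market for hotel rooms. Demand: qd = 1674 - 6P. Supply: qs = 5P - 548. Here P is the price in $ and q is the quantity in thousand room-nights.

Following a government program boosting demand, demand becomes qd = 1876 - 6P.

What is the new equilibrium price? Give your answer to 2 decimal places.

Solve the original market: 1674 - 6P = 5P - 548, hence P = 202 and q = 462.
The shock moves the curves to qd = 1876 - 6P and qs = 5P - 548.
Equate the new curves: 1876 - 6P = 5P - 548, giving 2424 = 11P, P = 2424/11 ≈ 220.3636, q = 6092/11 ≈ 553.8182.

220.36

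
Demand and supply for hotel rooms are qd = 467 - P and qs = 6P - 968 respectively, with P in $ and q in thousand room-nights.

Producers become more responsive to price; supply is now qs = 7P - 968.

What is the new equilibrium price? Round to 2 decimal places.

179.38

Before the shock: 467 - P = 6P - 968 ⇒ 1435 = 7P ⇒ P = 205, q = 262.
The new curves are qd = 467 - P (demand) and qs = 7P - 968 (supply).
Equate the new curves: 467 - P = 7P - 968, giving 1435 = 8P, P = 179.375, q = 287.625.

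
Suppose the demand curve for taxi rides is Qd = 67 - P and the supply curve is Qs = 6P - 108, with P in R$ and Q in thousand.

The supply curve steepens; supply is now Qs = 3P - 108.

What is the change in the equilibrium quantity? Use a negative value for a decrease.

-18.75

Original equilibrium: 67 - P = 6P - 108 gives 175 = 7P, so P = 25 and Q = 42.
After the shift, demand is Qd = 67 - P and supply is Qs = 3P - 108.
Setting them equal: 67 - P = 3P - 108 → 175 = 4P, so P = 43.75 and Q = 23.25.
ΔQ = 23.25 − 42 = -18.75.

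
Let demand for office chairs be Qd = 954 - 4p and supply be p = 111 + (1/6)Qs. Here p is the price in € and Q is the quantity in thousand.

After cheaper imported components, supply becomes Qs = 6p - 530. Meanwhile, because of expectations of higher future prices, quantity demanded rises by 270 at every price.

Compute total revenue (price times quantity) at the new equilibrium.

91628.96

Before the shock: 954 - 4p = 6p - 666 ⇒ 1620 = 10p ⇒ p = 162, Q = 306.
The new curves are Qd = 1224 - 4p (demand) and Qs = 6p - 530 (supply).
New equilibrium: 1224 - 4p = 6p - 530 ⇒ 1754 = 10p ⇒ p = 175.4, Q = 522.4.
New expenditure = 175.4 × 522.4 = 91628.96.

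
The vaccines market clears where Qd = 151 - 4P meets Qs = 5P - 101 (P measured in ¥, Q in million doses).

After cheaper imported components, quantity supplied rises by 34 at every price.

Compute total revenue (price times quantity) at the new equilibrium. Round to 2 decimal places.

Before the shock: 151 - 4P = 5P - 101 ⇒ 252 = 9P ⇒ P = 28, Q = 39.
After the shift, demand is Qd = 151 - 4P and supply is Qs = 5P - 67.
Equate the new curves: 151 - 4P = 5P - 67, giving 218 = 9P, P = 218/9 ≈ 24.2222, Q = 487/9 ≈ 54.1111.
New expenditure = 24.2222 × 54.1111 = 1310.69.

1310.69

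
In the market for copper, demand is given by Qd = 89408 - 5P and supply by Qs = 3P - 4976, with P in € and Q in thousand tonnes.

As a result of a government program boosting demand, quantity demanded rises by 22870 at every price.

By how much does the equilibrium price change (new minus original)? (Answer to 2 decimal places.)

Solve the original market: 89408 - 5P = 3P - 4976, hence P = 11798 and Q = 30418.
After the shift, demand is Qd = 112278 - 5P and supply is Qs = 3P - 4976.
Clearing the new market: 112278 - 5P = 3P - 4976, so P = 14656.75 and Q = 38994.25.
ΔP = 14656.75 − 11798 = +2858.75.

+2858.75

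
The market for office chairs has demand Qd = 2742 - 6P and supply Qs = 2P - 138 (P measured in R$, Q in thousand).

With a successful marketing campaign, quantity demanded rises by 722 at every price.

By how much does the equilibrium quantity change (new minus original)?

+180.5

Original equilibrium: 2742 - 6P = 2P - 138 gives 2880 = 8P, so P = 360 and Q = 582.
The new curves are Qd = 3464 - 6P (demand) and Qs = 2P - 138 (supply).
Setting them equal: 3464 - 6P = 2P - 138 → 3602 = 8P, so P = 450.25 and Q = 762.5.
ΔQ = 762.5 − 582 = +180.5.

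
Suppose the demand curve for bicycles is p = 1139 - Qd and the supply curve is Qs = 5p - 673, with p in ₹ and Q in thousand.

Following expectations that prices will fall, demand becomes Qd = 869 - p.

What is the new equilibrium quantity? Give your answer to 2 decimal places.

612.00

Original equilibrium: 1139 - p = 5p - 673 gives 1812 = 6p, so p = 302 and Q = 837.
With the change applied: demand Qd = 869 - p, supply Qs = 5p - 673.
Clearing the new market: 869 - p = 5p - 673, so p = 257 and Q = 612.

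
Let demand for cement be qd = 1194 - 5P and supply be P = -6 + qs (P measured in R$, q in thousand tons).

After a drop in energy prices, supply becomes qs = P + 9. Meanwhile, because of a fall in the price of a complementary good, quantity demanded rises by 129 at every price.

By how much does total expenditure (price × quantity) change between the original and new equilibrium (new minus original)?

+9540

Initially, 1194 - 5P = P + 6, so 1188 = 6P and P = 198, q = 204.
The shock moves the curves to qd = 1323 - 5P and qs = P + 9.
Equate the new curves: 1323 - 5P = P + 9, giving 1314 = 6P, P = 219, q = 228.
Expenditure moves from 198×204 = 40392 to 219×228 = 49932; change = +9540.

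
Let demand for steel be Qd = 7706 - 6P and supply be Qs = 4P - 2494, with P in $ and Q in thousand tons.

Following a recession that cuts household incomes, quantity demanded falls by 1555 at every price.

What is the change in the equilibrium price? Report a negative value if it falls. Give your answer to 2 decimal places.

Original equilibrium: 7706 - 6P = 4P - 2494 gives 10200 = 10P, so P = 1020 and Q = 1586.
After the shift, demand is Qd = 6151 - 6P and supply is Qs = 4P - 2494.
Setting them equal: 6151 - 6P = 4P - 2494 → 8645 = 10P, so P = 864.5 and Q = 964.
ΔP = 864.5 − 1020 = -155.50.

-155.50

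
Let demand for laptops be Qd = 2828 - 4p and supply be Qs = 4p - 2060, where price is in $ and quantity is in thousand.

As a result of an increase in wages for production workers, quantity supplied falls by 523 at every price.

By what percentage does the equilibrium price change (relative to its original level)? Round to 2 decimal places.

+10.70

Original equilibrium: 2828 - 4p = 4p - 2060 gives 4888 = 8p, so p = 611 and Q = 384.
The shock moves the curves to Qd = 2828 - 4p and Qs = 4p - 2583.
Setting them equal: 2828 - 4p = 4p - 2583 → 5411 = 8p, so p = 676.375 and Q = 122.5.
%Δp = (676.375 − 611) / 611 × 100 = +10.70%.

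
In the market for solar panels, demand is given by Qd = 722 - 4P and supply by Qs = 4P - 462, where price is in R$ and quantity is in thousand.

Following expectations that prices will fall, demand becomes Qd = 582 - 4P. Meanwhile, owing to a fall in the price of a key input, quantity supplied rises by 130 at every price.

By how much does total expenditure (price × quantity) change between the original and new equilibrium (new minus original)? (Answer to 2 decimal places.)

-4958.75

Initially, 722 - 4P = 4P - 462, so 1184 = 8P and P = 148, Q = 130.
After the shift, demand is Qd = 582 - 4P and supply is Qs = 4P - 332.
New equilibrium: 582 - 4P = 4P - 332 ⇒ 914 = 8P ⇒ P = 114.25, Q = 125.
Expenditure moves from 148×130 = 19240 to 114.25×125 = 14281.25; change = -4958.75.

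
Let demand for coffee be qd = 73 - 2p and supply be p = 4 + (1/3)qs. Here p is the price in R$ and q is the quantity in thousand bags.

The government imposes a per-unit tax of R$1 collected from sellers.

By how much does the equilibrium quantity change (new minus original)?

-1.2

Before the shock: 73 - 2p = 3p - 12 ⇒ 85 = 5p ⇒ p = 17, q = 39.
Since sellers keep the price net of the tax, the effective supply curve becomes qs = 3p - 15.
Equate the new curves: 73 - 2p = 3p - 15, giving 88 = 5p, p = 17.6, q = 37.8.
Δq = 37.8 − 39 = -1.2.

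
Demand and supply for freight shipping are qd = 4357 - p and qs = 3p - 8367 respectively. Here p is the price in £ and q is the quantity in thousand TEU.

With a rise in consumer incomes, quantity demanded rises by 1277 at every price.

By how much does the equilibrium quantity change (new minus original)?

Initially, 4357 - p = 3p - 8367, so 12724 = 4p and p = 3181, q = 1176.
The shock moves the curves to qd = 5634 - p and qs = 3p - 8367.
Equate the new curves: 5634 - p = 3p - 8367, giving 14001 = 4p, p = 3500.25, q = 2133.75.
Δq = 2133.75 − 1176 = +957.75.

+957.75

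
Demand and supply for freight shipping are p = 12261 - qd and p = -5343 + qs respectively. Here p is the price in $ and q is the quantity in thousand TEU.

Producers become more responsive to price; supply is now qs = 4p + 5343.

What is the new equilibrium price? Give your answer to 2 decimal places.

1383.60

Original equilibrium: 12261 - p = p + 5343 gives 6918 = 2p, so p = 3459 and q = 8802.
With the change applied: demand qd = 12261 - p, supply qs = 4p + 5343.
Clearing the new market: 12261 - p = 4p + 5343, so p = 1383.6 and q = 10877.4.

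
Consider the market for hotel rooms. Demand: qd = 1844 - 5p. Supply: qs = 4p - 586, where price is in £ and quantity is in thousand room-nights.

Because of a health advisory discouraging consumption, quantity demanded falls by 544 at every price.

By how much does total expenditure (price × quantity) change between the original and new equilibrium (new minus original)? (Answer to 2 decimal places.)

Original equilibrium: 1844 - 5p = 4p - 586 gives 2430 = 9p, so p = 270 and q = 494.
After the shift, demand is qd = 1300 - 5p and supply is qs = 4p - 586.
New equilibrium: 1300 - 5p = 4p - 586 ⇒ 1886 = 9p ⇒ p = 1886/9 ≈ 209.5556, q = 2270/9 ≈ 252.2222.
Expenditure moves from 270×494 = 133380 to 209.5556×252.2222 = 52854.5679; change = -80525.43.

-80525.43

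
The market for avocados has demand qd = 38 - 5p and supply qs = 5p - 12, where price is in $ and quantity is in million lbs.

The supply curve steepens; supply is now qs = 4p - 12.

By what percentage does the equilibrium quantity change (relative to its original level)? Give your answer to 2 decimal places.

-21.37

Original equilibrium: 38 - 5p = 5p - 12 gives 50 = 10p, so p = 5 and q = 13.
The new curves are qd = 38 - 5p (demand) and qs = 4p - 12 (supply).
Equate the new curves: 38 - 5p = 4p - 12, giving 50 = 9p, p = 50/9 ≈ 5.5556, q = 92/9 ≈ 10.2222.
%Δq = (10.2222 − 13) / 13 × 100 = -21.37%.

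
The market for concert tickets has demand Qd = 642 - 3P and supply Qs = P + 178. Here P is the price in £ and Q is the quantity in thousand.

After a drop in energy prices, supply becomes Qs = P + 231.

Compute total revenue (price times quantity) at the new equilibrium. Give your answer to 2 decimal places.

Initially, 642 - 3P = P + 178, so 464 = 4P and P = 116, Q = 294.
The shock moves the curves to Qd = 642 - 3P and Qs = P + 231.
Equate the new curves: 642 - 3P = P + 231, giving 411 = 4P, P = 102.75, Q = 333.75.
New expenditure = 102.75 × 333.75 = 34292.81.

34292.81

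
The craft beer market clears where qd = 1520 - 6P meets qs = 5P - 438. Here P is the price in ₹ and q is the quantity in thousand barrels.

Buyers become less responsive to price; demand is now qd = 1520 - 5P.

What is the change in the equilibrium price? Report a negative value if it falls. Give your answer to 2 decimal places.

Initially, 1520 - 6P = 5P - 438, so 1958 = 11P and P = 178, q = 452.
The new curves are qd = 1520 - 5P (demand) and qs = 5P - 438 (supply).
Setting them equal: 1520 - 5P = 5P - 438 → 1958 = 10P, so P = 195.8 and q = 541.
ΔP = 195.8 − 178 = +17.80.

+17.80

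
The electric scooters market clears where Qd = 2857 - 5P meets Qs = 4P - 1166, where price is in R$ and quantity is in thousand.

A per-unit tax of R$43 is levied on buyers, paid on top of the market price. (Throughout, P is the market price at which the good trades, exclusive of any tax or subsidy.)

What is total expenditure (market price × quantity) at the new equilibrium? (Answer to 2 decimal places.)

Initially, 2857 - 5P = 4P - 1166, so 4023 = 9P and P = 447, Q = 622.
Since buyers pay the price plus the tax, the effective demand curve becomes Qd = 2642 - 5P.
Setting them equal: 2642 - 5P = 4P - 1166 → 3808 = 9P, so P = 3808/9 ≈ 423.1111 and Q = 4738/9 ≈ 526.4444.
New expenditure = 423.1111 × 526.4444 = 222744.49.

222744.49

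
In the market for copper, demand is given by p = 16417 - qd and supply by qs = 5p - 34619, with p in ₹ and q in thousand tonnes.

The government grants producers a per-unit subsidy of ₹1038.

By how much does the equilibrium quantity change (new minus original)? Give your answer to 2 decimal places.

+865.00

Solve the original market: 16417 - p = 5p - 34619, hence p = 8506 and q = 7911.
Since sellers receive the price plus the subsidy, the effective supply curve becomes qs = 5p - 29429.
New equilibrium: 16417 - p = 5p - 29429 ⇒ 45846 = 6p ⇒ p = 7641, q = 8776.
Δq = 8776 − 7911 = +865.00.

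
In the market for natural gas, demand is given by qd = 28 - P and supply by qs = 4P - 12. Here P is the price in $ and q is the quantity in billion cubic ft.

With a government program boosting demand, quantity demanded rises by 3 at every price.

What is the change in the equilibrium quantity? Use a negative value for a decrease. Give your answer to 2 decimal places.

Initially, 28 - P = 4P - 12, so 40 = 5P and P = 8, q = 20.
After the shift, demand is qd = 31 - P and supply is qs = 4P - 12.
New equilibrium: 31 - P = 4P - 12 ⇒ 43 = 5P ⇒ P = 8.6, q = 22.4.
Δq = 22.4 − 20 = +2.40.

+2.40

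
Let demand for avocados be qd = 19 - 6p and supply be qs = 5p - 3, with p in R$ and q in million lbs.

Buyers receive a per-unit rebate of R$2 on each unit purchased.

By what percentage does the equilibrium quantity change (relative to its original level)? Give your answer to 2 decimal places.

Original equilibrium: 19 - 6p = 5p - 3 gives 22 = 11p, so p = 2 and q = 7.
Since buyers' out-of-pocket price is the market price minus the rebate, the effective demand curve becomes qd = 31 - 6p.
New equilibrium: 31 - 6p = 5p - 3 ⇒ 34 = 11p ⇒ p = 34/11 ≈ 3.0909, q = 137/11 ≈ 12.4545.
%Δq = (12.4545 − 7) / 7 × 100 = +77.92%.

+77.92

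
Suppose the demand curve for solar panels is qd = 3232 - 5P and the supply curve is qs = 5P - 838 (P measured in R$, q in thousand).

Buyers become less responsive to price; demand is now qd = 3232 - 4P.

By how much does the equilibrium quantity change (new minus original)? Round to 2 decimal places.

Original equilibrium: 3232 - 5P = 5P - 838 gives 4070 = 10P, so P = 407 and q = 1197.
After the shift, demand is qd = 3232 - 4P and supply is qs = 5P - 838.
Setting them equal: 3232 - 4P = 5P - 838 → 4070 = 9P, so P = 4070/9 ≈ 452.2222 and q = 12808/9 ≈ 1423.1111.
Δq = 1423.1111 − 1197 = +226.11.

+226.11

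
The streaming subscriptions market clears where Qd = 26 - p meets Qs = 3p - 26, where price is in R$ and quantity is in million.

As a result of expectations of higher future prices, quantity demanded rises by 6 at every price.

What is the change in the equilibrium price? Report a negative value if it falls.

+1.5

Solve the original market: 26 - p = 3p - 26, hence p = 13 and Q = 13.
The new curves are Qd = 32 - p (demand) and Qs = 3p - 26 (supply).
Clearing the new market: 32 - p = 3p - 26, so p = 14.5 and Q = 17.5.
Δp = 14.5 − 13 = +1.5.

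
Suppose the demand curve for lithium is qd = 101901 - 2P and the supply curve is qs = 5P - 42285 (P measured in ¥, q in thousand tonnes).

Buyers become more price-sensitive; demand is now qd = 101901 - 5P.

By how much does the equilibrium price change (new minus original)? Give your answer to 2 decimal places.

-6179.40

Before the shock: 101901 - 2P = 5P - 42285 ⇒ 144186 = 7P ⇒ P = 20598, q = 60705.
After the shift, demand is qd = 101901 - 5P and supply is qs = 5P - 42285.
Clearing the new market: 101901 - 5P = 5P - 42285, so P = 14418.6 and q = 29808.
ΔP = 14418.6 − 20598 = -6179.40.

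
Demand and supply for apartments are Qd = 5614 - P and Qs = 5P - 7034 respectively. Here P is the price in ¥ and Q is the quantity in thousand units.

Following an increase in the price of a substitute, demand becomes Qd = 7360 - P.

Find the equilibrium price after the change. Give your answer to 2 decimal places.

Original equilibrium: 5614 - P = 5P - 7034 gives 12648 = 6P, so P = 2108 and Q = 3506.
After the shift, demand is Qd = 7360 - P and supply is Qs = 5P - 7034.
Clearing the new market: 7360 - P = 5P - 7034, so P = 2399 and Q = 4961.

2399.00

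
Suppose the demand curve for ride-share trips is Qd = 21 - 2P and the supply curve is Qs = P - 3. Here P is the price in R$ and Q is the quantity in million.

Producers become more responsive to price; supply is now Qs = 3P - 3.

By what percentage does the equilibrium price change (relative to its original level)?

Before the shock: 21 - 2P = P - 3 ⇒ 24 = 3P ⇒ P = 8, Q = 5.
The shock moves the curves to Qd = 21 - 2P and Qs = 3P - 3.
Setting them equal: 21 - 2P = 3P - 3 → 24 = 5P, so P = 4.8 and Q = 11.4.
%ΔP = (4.8 − 8) / 8 × 100 = -40%.

-40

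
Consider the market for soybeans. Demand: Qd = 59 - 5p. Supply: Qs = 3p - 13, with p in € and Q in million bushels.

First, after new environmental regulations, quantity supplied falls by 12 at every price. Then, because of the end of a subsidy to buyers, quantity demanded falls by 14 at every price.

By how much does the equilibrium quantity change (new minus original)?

Before the shock: 59 - 5p = 3p - 13 ⇒ 72 = 8p ⇒ p = 9, Q = 14.
The shock moves the curves to Qd = 45 - 5p and Qs = 3p - 25.
Equate the new curves: 45 - 5p = 3p - 25, giving 70 = 8p, p = 8.75, Q = 1.25.
ΔQ = 1.25 − 14 = -12.75.

-12.75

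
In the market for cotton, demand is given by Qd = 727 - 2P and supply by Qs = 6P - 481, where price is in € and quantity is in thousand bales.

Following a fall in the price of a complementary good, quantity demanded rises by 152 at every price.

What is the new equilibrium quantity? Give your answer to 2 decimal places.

Initially, 727 - 2P = 6P - 481, so 1208 = 8P and P = 151, Q = 425.
With the change applied: demand Qd = 879 - 2P, supply Qs = 6P - 481.
Setting them equal: 879 - 2P = 6P - 481 → 1360 = 8P, so P = 170 and Q = 539.

539.00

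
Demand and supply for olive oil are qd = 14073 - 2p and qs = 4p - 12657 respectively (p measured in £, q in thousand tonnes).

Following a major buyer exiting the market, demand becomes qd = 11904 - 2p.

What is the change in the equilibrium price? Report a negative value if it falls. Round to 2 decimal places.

Original equilibrium: 14073 - 2p = 4p - 12657 gives 26730 = 6p, so p = 4455 and q = 5163.
The new curves are qd = 11904 - 2p (demand) and qs = 4p - 12657 (supply).
New equilibrium: 11904 - 2p = 4p - 12657 ⇒ 24561 = 6p ⇒ p = 4093.5, q = 3717.
Δp = 4093.5 − 4455 = -361.50.

-361.50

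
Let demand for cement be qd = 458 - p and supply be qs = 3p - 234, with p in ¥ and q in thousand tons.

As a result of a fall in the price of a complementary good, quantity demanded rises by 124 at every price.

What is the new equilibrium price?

Initially, 458 - p = 3p - 234, so 692 = 4p and p = 173, q = 285.
The shock moves the curves to qd = 582 - p and qs = 3p - 234.
Equate the new curves: 582 - p = 3p - 234, giving 816 = 4p, p = 204, q = 378.

204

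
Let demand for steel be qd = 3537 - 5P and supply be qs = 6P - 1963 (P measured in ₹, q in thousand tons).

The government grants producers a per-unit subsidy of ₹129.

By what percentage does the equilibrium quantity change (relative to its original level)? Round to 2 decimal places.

+33.93

Before the shock: 3537 - 5P = 6P - 1963 ⇒ 5500 = 11P ⇒ P = 500, q = 1037.
Since sellers receive the price plus the subsidy, the effective supply curve becomes qs = 6P - 1189.
Clearing the new market: 3537 - 5P = 6P - 1189, so P = 4726/11 ≈ 429.6364 and q = 15277/11 ≈ 1388.8182.
%Δq = (1388.8182 − 1037) / 1037 × 100 = +33.93%.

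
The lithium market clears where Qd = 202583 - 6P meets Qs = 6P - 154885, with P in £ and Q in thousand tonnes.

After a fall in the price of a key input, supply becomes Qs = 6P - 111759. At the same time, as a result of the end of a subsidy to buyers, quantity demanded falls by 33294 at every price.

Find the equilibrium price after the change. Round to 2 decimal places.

23420.67

Before the shock: 202583 - 6P = 6P - 154885 ⇒ 357468 = 12P ⇒ P = 29789, Q = 23849.
The new curves are Qd = 169289 - 6P (demand) and Qs = 6P - 111759 (supply).
Equate the new curves: 169289 - 6P = 6P - 111759, giving 281048 = 12P, P = 70262/3 ≈ 23420.6667, Q = 28765.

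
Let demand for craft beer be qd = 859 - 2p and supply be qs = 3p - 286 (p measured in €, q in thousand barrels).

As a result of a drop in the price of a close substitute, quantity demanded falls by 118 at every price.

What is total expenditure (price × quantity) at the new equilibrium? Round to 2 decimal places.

67823.08

Initially, 859 - 2p = 3p - 286, so 1145 = 5p and p = 229, q = 401.
With the change applied: demand qd = 741 - 2p, supply qs = 3p - 286.
Setting them equal: 741 - 2p = 3p - 286 → 1027 = 5p, so p = 205.4 and q = 330.2.
New expenditure = 205.4 × 330.2 = 67823.08.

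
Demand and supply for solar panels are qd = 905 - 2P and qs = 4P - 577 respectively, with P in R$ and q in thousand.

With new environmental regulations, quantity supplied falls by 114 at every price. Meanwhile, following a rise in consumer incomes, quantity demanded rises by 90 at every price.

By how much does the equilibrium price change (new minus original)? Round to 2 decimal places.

Original equilibrium: 905 - 2P = 4P - 577 gives 1482 = 6P, so P = 247 and q = 411.
After the shift, demand is qd = 995 - 2P and supply is qs = 4P - 691.
Clearing the new market: 995 - 2P = 4P - 691, so P = 281 and q = 433.
ΔP = 281 − 247 = +34.00.

+34.00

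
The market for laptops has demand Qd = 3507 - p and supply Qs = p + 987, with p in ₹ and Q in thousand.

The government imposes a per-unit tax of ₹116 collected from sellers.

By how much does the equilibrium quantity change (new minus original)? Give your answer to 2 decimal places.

Before the shock: 3507 - p = p + 987 ⇒ 2520 = 2p ⇒ p = 1260, Q = 2247.
Since sellers keep the price net of the tax, the effective supply curve becomes Qs = p + 871.
Clearing the new market: 3507 - p = p + 871, so p = 1318 and Q = 2189.
ΔQ = 2189 − 2247 = -58.00.

-58.00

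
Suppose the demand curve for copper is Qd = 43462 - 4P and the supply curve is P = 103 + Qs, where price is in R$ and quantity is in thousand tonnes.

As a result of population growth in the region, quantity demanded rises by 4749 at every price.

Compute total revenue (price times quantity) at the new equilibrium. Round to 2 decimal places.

Original equilibrium: 43462 - 4P = P - 103 gives 43565 = 5P, so P = 8713 and Q = 8610.
The shock moves the curves to Qd = 48211 - 4P and Qs = P - 103.
New equilibrium: 48211 - 4P = P - 103 ⇒ 48314 = 5P ⇒ P = 9662.8, Q = 9559.8.
New expenditure = 9662.8 × 9559.8 = 92374435.44.

92374435.44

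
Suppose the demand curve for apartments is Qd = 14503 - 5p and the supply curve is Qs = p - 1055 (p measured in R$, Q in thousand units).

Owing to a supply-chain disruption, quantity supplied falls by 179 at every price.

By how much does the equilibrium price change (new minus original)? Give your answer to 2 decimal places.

Solve the original market: 14503 - 5p = p - 1055, hence p = 2593 and Q = 1538.
After the shift, demand is Qd = 14503 - 5p and supply is Qs = p - 1234.
New equilibrium: 14503 - 5p = p - 1234 ⇒ 15737 = 6p ⇒ p = 15737/6 ≈ 2622.8333, Q = 8333/6 ≈ 1388.8333.
Δp = 2622.8333 − 2593 = +29.83.

+29.83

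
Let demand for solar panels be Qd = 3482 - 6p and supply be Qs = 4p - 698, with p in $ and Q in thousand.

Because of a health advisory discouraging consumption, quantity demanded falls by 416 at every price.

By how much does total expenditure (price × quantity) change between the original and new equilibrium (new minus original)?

Initially, 3482 - 6p = 4p - 698, so 4180 = 10p and p = 418, Q = 974.
The new curves are Qd = 3066 - 6p (demand) and Qs = 4p - 698 (supply).
Setting them equal: 3066 - 6p = 4p - 698 → 3764 = 10p, so p = 376.4 and Q = 807.6.
Expenditure moves from 418×974 = 407132 to 376.4×807.6 = 303980.64; change = -103151.36.

-103151.36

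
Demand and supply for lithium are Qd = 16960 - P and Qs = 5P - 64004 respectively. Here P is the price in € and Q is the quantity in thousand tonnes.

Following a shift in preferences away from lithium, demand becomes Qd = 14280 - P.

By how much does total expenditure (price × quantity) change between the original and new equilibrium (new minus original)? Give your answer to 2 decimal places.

Before the shock: 16960 - P = 5P - 64004 ⇒ 80964 = 6P ⇒ P = 13494, Q = 3466.
After the shift, demand is Qd = 14280 - P and supply is Qs = 5P - 64004.
Setting them equal: 14280 - P = 5P - 64004 → 78284 = 6P, so P = 39142/3 ≈ 13047.3333 and Q = 3698/3 ≈ 1232.6667.
Expenditure moves from 13494×3466 = 46770204 to 13047.3333×1232.6667 = 16083012.8889; change = -30687191.11.

-30687191.11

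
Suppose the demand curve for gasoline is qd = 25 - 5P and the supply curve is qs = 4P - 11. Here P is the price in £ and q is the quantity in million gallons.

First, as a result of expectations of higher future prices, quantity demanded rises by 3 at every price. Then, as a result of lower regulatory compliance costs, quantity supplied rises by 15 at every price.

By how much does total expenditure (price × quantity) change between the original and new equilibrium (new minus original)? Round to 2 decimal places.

+19.11

Initially, 25 - 5P = 4P - 11, so 36 = 9P and P = 4, q = 5.
The shock moves the curves to qd = 28 - 5P and qs = 4P + 4.
Equate the new curves: 28 - 5P = 4P + 4, giving 24 = 9P, P = 8/3 ≈ 2.6667, q = 44/3 ≈ 14.6667.
Expenditure moves from 4×5 = 20 to 2.6667×14.6667 = 39.1111; change = +19.11.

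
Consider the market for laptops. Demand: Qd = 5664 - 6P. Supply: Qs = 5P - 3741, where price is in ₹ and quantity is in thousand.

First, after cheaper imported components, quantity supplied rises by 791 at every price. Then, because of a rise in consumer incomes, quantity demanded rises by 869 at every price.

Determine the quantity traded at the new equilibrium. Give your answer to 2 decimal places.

Original equilibrium: 5664 - 6P = 5P - 3741 gives 9405 = 11P, so P = 855 and Q = 534.
The shock moves the curves to Qd = 6533 - 6P and Qs = 5P - 2950.
New equilibrium: 6533 - 6P = 5P - 2950 ⇒ 9483 = 11P ⇒ P = 9483/11 ≈ 862.0909, Q = 14965/11 ≈ 1360.4545.

1360.45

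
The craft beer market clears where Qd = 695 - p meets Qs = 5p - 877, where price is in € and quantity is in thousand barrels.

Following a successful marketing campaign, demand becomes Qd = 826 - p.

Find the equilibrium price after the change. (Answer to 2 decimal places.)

Before the shock: 695 - p = 5p - 877 ⇒ 1572 = 6p ⇒ p = 262, Q = 433.
With the change applied: demand Qd = 826 - p, supply Qs = 5p - 877.
Equate the new curves: 826 - p = 5p - 877, giving 1703 = 6p, p = 1703/6 ≈ 283.8333, Q = 3253/6 ≈ 542.1667.

283.83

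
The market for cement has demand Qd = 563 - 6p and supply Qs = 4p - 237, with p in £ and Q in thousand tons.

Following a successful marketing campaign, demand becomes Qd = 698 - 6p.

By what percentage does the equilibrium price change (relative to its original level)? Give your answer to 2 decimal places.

+16.88

Initially, 563 - 6p = 4p - 237, so 800 = 10p and p = 80, Q = 83.
With the change applied: demand Qd = 698 - 6p, supply Qs = 4p - 237.
Clearing the new market: 698 - 6p = 4p - 237, so p = 93.5 and Q = 137.
%Δp = (93.5 − 80) / 80 × 100 = +16.88%.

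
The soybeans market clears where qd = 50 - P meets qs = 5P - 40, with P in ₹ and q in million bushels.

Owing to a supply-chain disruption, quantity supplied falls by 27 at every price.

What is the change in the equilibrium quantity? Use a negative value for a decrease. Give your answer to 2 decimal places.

Initially, 50 - P = 5P - 40, so 90 = 6P and P = 15, q = 35.
With the change applied: demand qd = 50 - P, supply qs = 5P - 67.
Equate the new curves: 50 - P = 5P - 67, giving 117 = 6P, P = 19.5, q = 30.5.
Δq = 30.5 − 35 = -4.50.

-4.50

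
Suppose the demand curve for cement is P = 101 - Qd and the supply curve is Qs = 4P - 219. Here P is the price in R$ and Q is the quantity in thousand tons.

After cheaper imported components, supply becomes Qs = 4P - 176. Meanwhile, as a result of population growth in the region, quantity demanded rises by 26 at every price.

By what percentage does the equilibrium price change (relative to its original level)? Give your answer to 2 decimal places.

-5.31

Initially, 101 - P = 4P - 219, so 320 = 5P and P = 64, Q = 37.
The new curves are Qd = 127 - P (demand) and Qs = 4P - 176 (supply).
Equate the new curves: 127 - P = 4P - 176, giving 303 = 5P, P = 60.6, Q = 66.4.
%ΔP = (60.6 − 64) / 64 × 100 = -5.31%.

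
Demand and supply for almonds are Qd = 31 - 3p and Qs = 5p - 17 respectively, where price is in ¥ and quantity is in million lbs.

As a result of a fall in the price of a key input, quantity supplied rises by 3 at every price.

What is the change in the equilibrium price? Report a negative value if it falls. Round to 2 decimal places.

-0.38

Initially, 31 - 3p = 5p - 17, so 48 = 8p and p = 6, Q = 13.
The shock moves the curves to Qd = 31 - 3p and Qs = 5p - 14.
Clearing the new market: 31 - 3p = 5p - 14, so p = 5.625 and Q = 14.125.
Δp = 5.625 − 6 = -0.38.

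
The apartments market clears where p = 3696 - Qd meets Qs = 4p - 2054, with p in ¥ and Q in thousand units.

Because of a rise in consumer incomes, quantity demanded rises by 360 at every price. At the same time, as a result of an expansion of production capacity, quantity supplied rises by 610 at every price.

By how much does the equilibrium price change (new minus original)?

Original equilibrium: 3696 - p = 4p - 2054 gives 5750 = 5p, so p = 1150 and Q = 2546.
The shock moves the curves to Qd = 4056 - p and Qs = 4p - 1444.
Setting them equal: 4056 - p = 4p - 1444 → 5500 = 5p, so p = 1100 and Q = 2956.
Δp = 1100 − 1150 = -50.

-50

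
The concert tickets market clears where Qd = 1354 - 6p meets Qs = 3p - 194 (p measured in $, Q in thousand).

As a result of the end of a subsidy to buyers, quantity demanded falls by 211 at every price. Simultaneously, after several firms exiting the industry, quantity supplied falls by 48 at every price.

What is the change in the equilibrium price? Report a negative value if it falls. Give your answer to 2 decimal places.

-18.11

Before the shock: 1354 - 6p = 3p - 194 ⇒ 1548 = 9p ⇒ p = 172, Q = 322.
With the change applied: demand Qd = 1143 - 6p, supply Qs = 3p - 242.
Equate the new curves: 1143 - 6p = 3p - 242, giving 1385 = 9p, p = 1385/9 ≈ 153.8889, Q = 659/3 ≈ 219.6667.
Δp = 153.8889 − 172 = -18.11.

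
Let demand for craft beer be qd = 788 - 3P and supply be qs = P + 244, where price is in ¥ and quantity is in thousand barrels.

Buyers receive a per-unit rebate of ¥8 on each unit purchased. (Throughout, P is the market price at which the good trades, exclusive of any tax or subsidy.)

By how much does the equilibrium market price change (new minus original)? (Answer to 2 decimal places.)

+6.00

Initially, 788 - 3P = P + 244, so 544 = 4P and P = 136, q = 380.
Since buyers' out-of-pocket price is the market price minus the rebate, the effective demand curve becomes qd = 812 - 3P.
New equilibrium: 812 - 3P = P + 244 ⇒ 568 = 4P ⇒ P = 142, q = 386.
ΔP = 142 − 136 = +6.00.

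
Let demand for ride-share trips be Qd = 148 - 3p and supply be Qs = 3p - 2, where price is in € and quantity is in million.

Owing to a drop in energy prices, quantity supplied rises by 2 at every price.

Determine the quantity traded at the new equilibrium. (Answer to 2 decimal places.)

Before the shock: 148 - 3p = 3p - 2 ⇒ 150 = 6p ⇒ p = 25, Q = 73.
The shock moves the curves to Qd = 148 - 3p and Qs = 3p.
Clearing the new market: 148 - 3p = 3p, so p = 74/3 ≈ 24.6667 and Q = 74.

74.00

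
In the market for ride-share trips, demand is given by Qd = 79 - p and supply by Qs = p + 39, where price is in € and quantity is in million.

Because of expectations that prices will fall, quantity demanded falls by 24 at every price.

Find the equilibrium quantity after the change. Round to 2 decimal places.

47.00

Before the shock: 79 - p = p + 39 ⇒ 40 = 2p ⇒ p = 20, Q = 59.
The shock moves the curves to Qd = 55 - p and Qs = p + 39.
Clearing the new market: 55 - p = p + 39, so p = 8 and Q = 47.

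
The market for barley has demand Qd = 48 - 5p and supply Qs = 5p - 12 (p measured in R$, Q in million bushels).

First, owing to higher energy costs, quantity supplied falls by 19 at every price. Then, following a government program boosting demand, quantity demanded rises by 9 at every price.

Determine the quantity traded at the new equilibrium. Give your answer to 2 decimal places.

13.00

Solve the original market: 48 - 5p = 5p - 12, hence p = 6 and Q = 18.
The shock moves the curves to Qd = 57 - 5p and Qs = 5p - 31.
Setting them equal: 57 - 5p = 5p - 31 → 88 = 10p, so p = 8.8 and Q = 13.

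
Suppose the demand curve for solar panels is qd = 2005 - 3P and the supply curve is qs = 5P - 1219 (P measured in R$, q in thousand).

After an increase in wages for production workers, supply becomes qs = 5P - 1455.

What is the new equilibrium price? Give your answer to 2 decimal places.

432.50

Original equilibrium: 2005 - 3P = 5P - 1219 gives 3224 = 8P, so P = 403 and q = 796.
The shock moves the curves to qd = 2005 - 3P and qs = 5P - 1455.
Clearing the new market: 2005 - 3P = 5P - 1455, so P = 432.5 and q = 707.5.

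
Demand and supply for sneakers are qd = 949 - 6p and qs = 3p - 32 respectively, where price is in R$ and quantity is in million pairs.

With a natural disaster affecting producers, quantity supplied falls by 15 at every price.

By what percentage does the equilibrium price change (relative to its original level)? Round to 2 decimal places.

+1.53

Before the shock: 949 - 6p = 3p - 32 ⇒ 981 = 9p ⇒ p = 109, q = 295.
After the shift, demand is qd = 949 - 6p and supply is qs = 3p - 47.
Equate the new curves: 949 - 6p = 3p - 47, giving 996 = 9p, p = 332/3 ≈ 110.6667, q = 285.
%Δp = (110.6667 − 109) / 109 × 100 = +1.53%.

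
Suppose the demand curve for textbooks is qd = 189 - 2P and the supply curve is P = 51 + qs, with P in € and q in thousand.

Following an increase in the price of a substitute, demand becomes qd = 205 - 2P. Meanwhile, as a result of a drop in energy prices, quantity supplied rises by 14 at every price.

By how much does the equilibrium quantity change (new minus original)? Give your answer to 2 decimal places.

Initially, 189 - 2P = P - 51, so 240 = 3P and P = 80, q = 29.
The new curves are qd = 205 - 2P (demand) and qs = P - 37 (supply).
New equilibrium: 205 - 2P = P - 37 ⇒ 242 = 3P ⇒ P = 242/3 ≈ 80.6667, q = 131/3 ≈ 43.6667.
Δq = 43.6667 − 29 = +14.67.

+14.67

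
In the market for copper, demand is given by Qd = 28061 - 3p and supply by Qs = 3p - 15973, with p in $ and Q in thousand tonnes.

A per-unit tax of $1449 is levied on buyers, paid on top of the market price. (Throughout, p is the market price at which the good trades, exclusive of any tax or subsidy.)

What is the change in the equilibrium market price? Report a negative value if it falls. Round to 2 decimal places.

Original equilibrium: 28061 - 3p = 3p - 15973 gives 44034 = 6p, so p = 7339 and Q = 6044.
Since buyers pay the price plus the tax, the effective demand curve becomes Qd = 23714 - 3p.
New equilibrium: 23714 - 3p = 3p - 15973 ⇒ 39687 = 6p ⇒ p = 6614.5, Q = 3870.5.
Δp = 6614.5 − 7339 = -724.50.

-724.50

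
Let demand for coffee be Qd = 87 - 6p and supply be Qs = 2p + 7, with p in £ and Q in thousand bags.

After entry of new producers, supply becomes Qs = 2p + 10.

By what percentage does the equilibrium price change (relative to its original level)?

-3.75

Original equilibrium: 87 - 6p = 2p + 7 gives 80 = 8p, so p = 10 and Q = 27.
The new curves are Qd = 87 - 6p (demand) and Qs = 2p + 10 (supply).
Equate the new curves: 87 - 6p = 2p + 10, giving 77 = 8p, p = 9.625, Q = 29.25.
%Δp = (9.625 − 10) / 10 × 100 = -3.75%.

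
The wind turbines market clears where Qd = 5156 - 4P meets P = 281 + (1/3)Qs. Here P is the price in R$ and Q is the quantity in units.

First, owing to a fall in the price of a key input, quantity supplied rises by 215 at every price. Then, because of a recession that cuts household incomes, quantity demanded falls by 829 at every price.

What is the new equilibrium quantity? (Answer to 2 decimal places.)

Initially, 5156 - 4P = 3P - 843, so 5999 = 7P and P = 857, Q = 1728.
With the change applied: demand Qd = 4327 - 4P, supply Qs = 3P - 628.
Clearing the new market: 4327 - 4P = 3P - 628, so P = 4955/7 ≈ 707.8571 and Q = 10469/7 ≈ 1495.5714.

1495.57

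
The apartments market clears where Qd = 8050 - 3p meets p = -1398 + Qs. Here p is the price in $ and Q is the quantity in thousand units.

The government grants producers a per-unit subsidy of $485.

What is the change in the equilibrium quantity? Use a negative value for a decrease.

Before the shock: 8050 - 3p = p + 1398 ⇒ 6652 = 4p ⇒ p = 1663, Q = 3061.
Since sellers receive the price plus the subsidy, the effective supply curve becomes Qs = p + 1883.
Equate the new curves: 8050 - 3p = p + 1883, giving 6167 = 4p, p = 1541.75, Q = 3424.75.
ΔQ = 3424.75 − 3061 = +363.75.

+363.75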